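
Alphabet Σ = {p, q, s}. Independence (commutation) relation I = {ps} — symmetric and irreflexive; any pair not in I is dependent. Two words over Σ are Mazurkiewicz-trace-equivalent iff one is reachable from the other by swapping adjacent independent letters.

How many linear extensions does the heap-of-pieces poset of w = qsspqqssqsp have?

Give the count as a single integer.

drop 0:q onto floor
drop 1:s onto {0:q}
drop 2:s onto {1:s}
drop 3:p onto {0:q}
drop 4:q onto {2:s, 3:p}
drop 5:q onto {4:q}
drop 6:s onto {5:q}
drop 7:s onto {6:s}
drop 8:q onto {7:s}
drop 9:s onto {8:q}
drop 10:p onto {8:q}
ground layer = {0:q}
drop-orders for the pieces not yet dropped (sum over which currently-grounded one goes next):
  1 to go: {9} 1  {10} 1
  2 to go: {9,10} 2
  3 to go: {8,9,10} 2
  4 to go: {7,8,9,10} 2
  5 to go: {6,7,8,9,10} 2
  6 to go: {5,6,7,8,9,10} 2
  7 to go: {4,5,6,7,8,9,10} 2
  8 to go: {2,4,5,6,7,8,9,10} 2  {3,4,5,6,7,8,9,10} 2
  9 to go: {1,2,4,5,6,7,8,9,10} 2  {2,3,4,5,6,7,8,9,10} 4
  if 0:q drops first: 6 orders

6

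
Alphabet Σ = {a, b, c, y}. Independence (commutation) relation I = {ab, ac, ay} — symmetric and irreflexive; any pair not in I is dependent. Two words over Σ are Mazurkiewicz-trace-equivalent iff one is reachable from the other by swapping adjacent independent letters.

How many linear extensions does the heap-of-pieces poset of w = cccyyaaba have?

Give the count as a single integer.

84

drop 0:c onto floor
drop 1:c onto {0:c}
drop 2:c onto {1:c}
drop 3:y onto {2:c}
drop 4:y onto {3:y}
drop 5:a onto floor
drop 6:a onto {5:a}
drop 7:b onto {4:y}
drop 8:a onto {6:a}
ground layer = {0:c, 5:a}
drop-orders for the pieces not yet dropped (sum over which currently-grounded one goes next):
  1 to go: {7} 1  {8} 1
  2 to go: {4,7} 1  {6,8} 1  {7,8} 2
  3 to go: {3,4,7} 1  {4,7,8} 3  {5,6,8} 1  {6,7,8} 3
  4 to go: {2,3,4,7} 1  {3,4,7,8} 4  {4,6,7,8} 6  {5,6,7,8} 4
  5 to go: {1,2,3,4,7} 1  {2,3,4,7,8} 5  {3,4,6,7,8} 10  {4,5,6,7,8} 10
  6 to go: {0,1,2,3,4,7} 1  {1,2,3,4,7,8} 6  {2,3,4,6,7,8} 15  {3,4,5,6,7,8} 20
  7 to go: {0,1,2,3,4,7,8} 7  {1,2,3,4,6,7,8} 21  {2,3,4,5,6,7,8} 35
  if 0:c drops first: 56 orders
  if 5:a drops first: 28 orders
heap linearizations: 84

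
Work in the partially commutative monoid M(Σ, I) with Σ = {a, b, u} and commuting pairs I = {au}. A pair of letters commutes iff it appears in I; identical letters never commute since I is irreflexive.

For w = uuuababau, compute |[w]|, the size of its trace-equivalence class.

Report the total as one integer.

#0=u has no predecessor
#1=u depends on [0:u]
#2=u depends on [1:u]
#3=a has no predecessor
#4=b depends on [2:u, 3:a]
#5=a depends on [4:b]
#6=b depends on [5:a]
#7=a depends on [6:b]
#8=u depends on [6:b]
sources: [0:u, 3:a]
N(rest) = Σ N(rest − s) over sources s of rest; N(one piece) = 1:
  size 1 → [7]=1  [8]=1
  size 2 → [7,8]=2
  size 3 → [6,7,8]=2
  size 4 → [5,6,7,8]=2
  size 5 → [4,5,6,7,8]=2
  size 6 → [2,4,5,6,7,8]=2  [3,4,5,6,7,8]=2
  size 7 → [1,2,4,5,6,7,8]=2  [2,3,4,5,6,7,8]=4
  first=0(u) contributes 6
  first=3(a) contributes 2
|[w]| = 8

8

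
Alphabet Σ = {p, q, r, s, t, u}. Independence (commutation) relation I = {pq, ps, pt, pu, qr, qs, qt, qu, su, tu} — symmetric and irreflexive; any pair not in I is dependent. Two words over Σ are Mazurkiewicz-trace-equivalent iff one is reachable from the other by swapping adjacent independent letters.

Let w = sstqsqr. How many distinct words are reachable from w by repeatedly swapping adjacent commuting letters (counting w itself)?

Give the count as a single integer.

#0=s has no predecessor
#1=s depends on [0:s]
#2=t depends on [1:s]
#3=q has no predecessor
#4=s depends on [2:t]
#5=q depends on [3:q]
#6=r depends on [4:s]
sources: [0:s, 3:q]
N(rest) = Σ N(rest − s) over sources s of rest; N(one piece) = 1:
  size 1 → [5]=1  [6]=1
  size 2 → [3,5]=1  [4,6]=1  [5,6]=2
  size 3 → [2,4,6]=1  [3,5,6]=3  [4,5,6]=3
  size 4 → [1,2,4,6]=1  [2,4,5,6]=4  [3,4,5,6]=6
  size 5 → [0,1,2,4,6]=1  [1,2,4,5,6]=5  [2,3,4,5,6]=10
  first=0(s) contributes 15
  first=3(q) contributes 6
|[w]| = 21

21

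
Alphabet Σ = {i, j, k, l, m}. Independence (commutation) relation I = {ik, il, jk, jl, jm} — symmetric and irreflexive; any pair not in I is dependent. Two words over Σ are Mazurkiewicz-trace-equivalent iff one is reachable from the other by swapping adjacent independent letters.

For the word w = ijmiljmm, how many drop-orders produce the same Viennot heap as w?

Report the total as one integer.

17

piece 0:i — minimal
piece 1:j rests on {0:i}
piece 2:m rests on {0:i}
piece 3:i rests on {1:j, 2:m}
piece 4:l rests on {2:m}
piece 5:j rests on {3:i}
piece 6:m rests on {3:i, 4:l}
piece 7:m rests on {6:m}
minimal pieces: {0:i}
ways to finish when only these pieces remain (= sum over removing one remaining piece with nothing left below it):
  1 left: {5}→1  {7}→1
  2 left: {5,7}→2  {6,7}→1
  3 left: {4,6,7}→1  {5,6,7}→3
  4 left: {3,5,6,7}→3  {4,5,6,7}→4
  5 left: {1,3,5,6,7}→3  {3,4,5,6,7}→7
  6 left: {1,3,4,5,6,7}→10  {2,3,4,5,6,7}→7
  placing 0:i first → 17 extensions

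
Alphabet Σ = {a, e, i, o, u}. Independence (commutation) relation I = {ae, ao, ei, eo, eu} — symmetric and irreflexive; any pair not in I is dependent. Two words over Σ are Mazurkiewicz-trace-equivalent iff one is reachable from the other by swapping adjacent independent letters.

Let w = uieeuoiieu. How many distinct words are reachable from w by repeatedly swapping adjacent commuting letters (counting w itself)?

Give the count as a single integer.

120

piece 0:u — minimal
piece 1:i rests on {0:u}
piece 2:e — minimal
piece 3:e rests on {2:e}
piece 4:u rests on {1:i}
piece 5:o rests on {4:u}
piece 6:i rests on {5:o}
piece 7:i rests on {6:i}
piece 8:e rests on {3:e}
piece 9:u rests on {7:i}
minimal pieces: {0:u, 2:e}
ways to finish when only these pieces remain (= sum over removing one remaining piece with nothing left below it):
  1 left: {8}→1  {9}→1
  2 left: {3,8}→1  {7,9}→1  {8,9}→2
  3 left: {2,3,8}→1  {3,8,9}→3  {6,7,9}→1  {7,8,9}→3
  4 left: {2,3,8,9}→4  {3,7,8,9}→6  {5,6,7,9}→1  {6,7,8,9}→4
  5 left: {2,3,7,8,9}→10  {3,6,7,8,9}→10  {4,5,6,7,9}→1  {5,6,7,8,9}→5
  6 left: {1,4,5,6,7,9}→1  {2,3,6,7,8,9}→20  {3,5,6,7,8,9}→15  {4,5,6,7,8,9}→6
  7 left: {0,1,4,5,6,7,9}→1  {1,4,5,6,7,8,9}→7  {2,3,5,6,7,8,9}→35  {3,4,5,6,7,8,9}→21
  8 left: {0,1,4,5,6,7,8,9}→8  {1,3,4,5,6,7,8,9}→28  {2,3,4,5,6,7,8,9}→56
  placing 0:u first → 84 extensions
  placing 2:e first → 36 extensions
total linear extensions = 120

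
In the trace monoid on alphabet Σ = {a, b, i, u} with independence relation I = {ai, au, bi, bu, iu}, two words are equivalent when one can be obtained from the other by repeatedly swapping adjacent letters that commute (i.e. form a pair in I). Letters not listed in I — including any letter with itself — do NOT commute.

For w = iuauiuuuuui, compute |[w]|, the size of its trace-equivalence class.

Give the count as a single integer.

1320

#0=i has no predecessor
#1=u has no predecessor
#2=a has no predecessor
#3=u depends on [1:u]
#4=i depends on [0:i]
#5=u depends on [3:u]
#6=u depends on [5:u]
#7=u depends on [6:u]
#8=u depends on [7:u]
#9=u depends on [8:u]
#10=i depends on [4:i]
sources: [0:i, 1:u, 2:a]
N(rest) = Σ N(rest − s) over sources s of rest; N(one piece) = 1:
  size 1 → [2]=1  [9]=1  [10]=1
  size 2 → [2,9]=2  [2,10]=2  [4,10]=1  [8,9]=1  [9,10]=2
  size 3 → [0,4,10]=1  [2,4,10]=3  [2,8,9]=3  [2,9,10]=6  [4,9,10]=3  [7,8,9]=1  [8,9,10]=3
  size 4 → [0,2,4,10]=4  [0,4,9,10]=4  [2,4,9,10]=12  [2,7,8,9]=4  [2,8,9,10]=12  [4,8,9,10]=6  [6,7,8,9]=1  [7,8,9,10]=4
  size 5 → [0,2,4,9,10]=20  [0,4,8,9,10]=10  [2,4,8,9,10]=30  [2,6,7,8,9]=5  [2,7,8,9,10]=20  [4,7,8,9,10]=10  [5,6,7,8,9]=1  [6,7,8,9,10]=5
  size 6 → [0,2,4,8,9,10]=60  [0,4,7,8,9,10]=20  [2,4,7,8,9,10]=60  [2,5,6,7,8,9]=6  [2,6,7,8,9,10]=30  [3,5,6,7,8,9]=1  [4,6,7,8,9,10]=15  [5,6,7,8,9,10]=6
  size 7 → [0,2,4,7,8,9,10]=140  [0,4,6,7,8,9,10]=35  [1,3,5,6,7,8,9]=1  [2,3,5,6,7,8,9]=7  [2,4,6,7,8,9,10]=105  [2,5,6,7,8,9,10]=42  [3,5,6,7,8,9,10]=7  [4,5,6,7,8,9,10]=21
  size 8 → [0,2,4,6,7,8,9,10]=280  [0,4,5,6,7,8,9,10]=56  [1,2,3,5,6,7,8,9]=8  [1,3,5,6,7,8,9,10]=8  [2,3,5,6,7,8,9,10]=56  [2,4,5,6,7,8,9,10]=168  [3,4,5,6,7,8,9,10]=28
  size 9 → [0,2,4,5,6,7,8,9,10]=504  [0,3,4,5,6,7,8,9,10]=84  [1,2,3,5,6,7,8,9,10]=72  [1,3,4,5,6,7,8,9,10]=36  [2,3,4,5,6,7,8,9,10]=252
  first=0(i) contributes 360
  first=1(u) contributes 840
  first=2(a) contributes 120
|[w]| = 1320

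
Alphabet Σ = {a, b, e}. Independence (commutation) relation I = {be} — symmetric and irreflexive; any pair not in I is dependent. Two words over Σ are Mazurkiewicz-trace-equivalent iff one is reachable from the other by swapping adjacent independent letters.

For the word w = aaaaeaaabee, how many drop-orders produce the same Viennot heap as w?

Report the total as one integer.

#0=a has no predecessor
#1=a depends on [0:a]
#2=a depends on [1:a]
#3=a depends on [2:a]
#4=e depends on [3:a]
#5=a depends on [4:e]
#6=a depends on [5:a]
#7=a depends on [6:a]
#8=b depends on [7:a]
#9=e depends on [7:a]
#10=e depends on [9:e]
sources: [0:a]
N(rest) = Σ N(rest − s) over sources s of rest; N(one piece) = 1:
  size 1 → [8]=1  [10]=1
  size 2 → [8,10]=2  [9,10]=1
  size 3 → [8,9,10]=3
  size 4 → [7,8,9,10]=3
  size 5 → [6,7,8,9,10]=3
  size 6 → [5,6,7,8,9,10]=3
  size 7 → [4,5,6,7,8,9,10]=3
  size 8 → [3,4,5,6,7,8,9,10]=3
  size 9 → [2,3,4,5,6,7,8,9,10]=3
  first=0(a) contributes 3

3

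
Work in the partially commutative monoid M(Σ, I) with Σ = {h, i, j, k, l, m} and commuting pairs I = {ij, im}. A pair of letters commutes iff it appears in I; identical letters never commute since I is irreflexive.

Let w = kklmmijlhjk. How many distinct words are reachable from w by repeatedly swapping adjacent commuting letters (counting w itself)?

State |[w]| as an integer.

piece 0:k — minimal
piece 1:k rests on {0:k}
piece 2:l rests on {1:k}
piece 3:m rests on {2:l}
piece 4:m rests on {3:m}
piece 5:i rests on {2:l}
piece 6:j rests on {4:m}
piece 7:l rests on {5:i, 6:j}
piece 8:h rests on {7:l}
piece 9:j rests on {8:h}
piece 10:k rests on {9:j}
minimal pieces: {0:k}
ways to finish when only these pieces remain (= sum over removing one remaining piece with nothing left below it):
  1 left: {10}→1
  2 left: {9,10}→1
  3 left: {8,9,10}→1
  4 left: {7,8,9,10}→1
  5 left: {5,7,8,9,10}→1  {6,7,8,9,10}→1
  6 left: {4,6,7,8,9,10}→1  {5,6,7,8,9,10}→2
  7 left: {3,4,6,7,8,9,10}→1  {4,5,6,7,8,9,10}→3
  8 left: {3,4,5,6,7,8,9,10}→4
  9 left: {2,3,4,5,6,7,8,9,10}→4
  placing 0:k first → 4 extensions

4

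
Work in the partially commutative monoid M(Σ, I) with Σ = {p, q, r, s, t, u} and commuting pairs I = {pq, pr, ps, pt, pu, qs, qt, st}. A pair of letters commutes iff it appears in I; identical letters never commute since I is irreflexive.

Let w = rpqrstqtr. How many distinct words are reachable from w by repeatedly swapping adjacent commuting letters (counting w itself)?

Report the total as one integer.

#0=r has no predecessor
#1=p has no predecessor
#2=q depends on [0:r]
#3=r depends on [2:q]
#4=s depends on [3:r]
#5=t depends on [3:r]
#6=q depends on [3:r]
#7=t depends on [5:t]
#8=r depends on [4:s, 6:q, 7:t]
sources: [0:r, 1:p]
N(rest) = Σ N(rest − s) over sources s of rest; N(one piece) = 1:
  size 1 → [1]=1  [8]=1
  size 2 → [1,8]=2  [4,8]=1  [6,8]=1  [7,8]=1
  size 3 → [1,4,8]=3  [1,6,8]=3  [1,7,8]=3  [4,6,8]=2  [4,7,8]=2  [5,7,8]=1  [6,7,8]=2
  size 4 → [1,4,6,8]=8  [1,4,7,8]=8  [1,5,7,8]=4  [1,6,7,8]=8  [4,5,7,8]=3  [4,6,7,8]=6  [5,6,7,8]=3
  size 5 → [1,4,5,7,8]=15  [1,4,6,7,8]=30  [1,5,6,7,8]=15  [4,5,6,7,8]=12
  size 6 → [1,4,5,6,7,8]=72  [3,4,5,6,7,8]=12
  size 7 → [1,3,4,5,6,7,8]=84  [2,3,4,5,6,7,8]=12
  first=0(r) contributes 96
  first=1(p) contributes 12
|[w]| = 108

108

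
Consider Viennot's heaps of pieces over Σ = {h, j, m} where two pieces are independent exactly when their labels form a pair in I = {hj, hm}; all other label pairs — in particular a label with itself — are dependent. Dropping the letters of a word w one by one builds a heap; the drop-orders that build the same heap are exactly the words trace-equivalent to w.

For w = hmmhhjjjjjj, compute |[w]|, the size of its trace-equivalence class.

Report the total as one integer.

165

piece 0:h — minimal
piece 1:m — minimal
piece 2:m rests on {1:m}
piece 3:h rests on {0:h}
piece 4:h rests on {3:h}
piece 5:j rests on {2:m}
piece 6:j rests on {5:j}
piece 7:j rests on {6:j}
piece 8:j rests on {7:j}
piece 9:j rests on {8:j}
piece 10:j rests on {9:j}
minimal pieces: {0:h, 1:m}
ways to finish when only these pieces remain (= sum over removing one remaining piece with nothing left below it):
  1 left: {4}→1  {10}→1
  2 left: {3,4}→1  {4,10}→2  {9,10}→1
  3 left: {0,3,4}→1  {3,4,10}→3  {4,9,10}→3  {8,9,10}→1
  4 left: {0,3,4,10}→4  {3,4,9,10}→6  {4,8,9,10}→4  {7,8,9,10}→1
  5 left: {0,3,4,9,10}→10  {3,4,8,9,10}→10  {4,7,8,9,10}→5  {6,7,8,9,10}→1
  6 left: {0,3,4,8,9,10}→20  {3,4,7,8,9,10}→15  {4,6,7,8,9,10}→6  {5,6,7,8,9,10}→1
  7 left: {0,3,4,7,8,9,10}→35  {2,5,6,7,8,9,10}→1  {3,4,6,7,8,9,10}→21  {4,5,6,7,8,9,10}→7
  8 left: {0,3,4,6,7,8,9,10}→56  {1,2,5,6,7,8,9,10}→1  {2,4,5,6,7,8,9,10}→8  {3,4,5,6,7,8,9,10}→28
  9 left: {0,3,4,5,6,7,8,9,10}→84  {1,2,4,5,6,7,8,9,10}→9  {2,3,4,5,6,7,8,9,10}→36
  placing 0:h first → 45 extensions
  placing 1:m first → 120 extensions
total linear extensions = 165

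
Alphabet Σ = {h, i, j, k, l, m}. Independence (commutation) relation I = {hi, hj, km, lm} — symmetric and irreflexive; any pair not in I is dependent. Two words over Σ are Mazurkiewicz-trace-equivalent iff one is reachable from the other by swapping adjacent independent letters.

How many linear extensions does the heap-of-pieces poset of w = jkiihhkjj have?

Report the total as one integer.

6

piece 0:j — minimal
piece 1:k rests on {0:j}
piece 2:i rests on {1:k}
piece 3:i rests on {2:i}
piece 4:h rests on {1:k}
piece 5:h rests on {4:h}
piece 6:k rests on {3:i, 5:h}
piece 7:j rests on {6:k}
piece 8:j rests on {7:j}
minimal pieces: {0:j}
ways to finish when only these pieces remain (= sum over removing one remaining piece with nothing left below it):
  1 left: {8}→1
  2 left: {7,8}→1
  3 left: {6,7,8}→1
  4 left: {3,6,7,8}→1  {5,6,7,8}→1
  5 left: {2,3,6,7,8}→1  {3,5,6,7,8}→2  {4,5,6,7,8}→1
  6 left: {2,3,5,6,7,8}→3  {3,4,5,6,7,8}→3
  7 left: {2,3,4,5,6,7,8}→6
  placing 0:j first → 6 extensions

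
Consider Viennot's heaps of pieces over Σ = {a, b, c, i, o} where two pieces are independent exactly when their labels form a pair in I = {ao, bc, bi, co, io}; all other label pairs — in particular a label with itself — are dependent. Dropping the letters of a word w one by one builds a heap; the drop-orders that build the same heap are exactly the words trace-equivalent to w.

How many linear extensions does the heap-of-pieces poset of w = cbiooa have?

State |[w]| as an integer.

0(c) covers ∅
1(b) covers ∅
2(i) covers 0:c
3(o) covers 1:b
4(o) covers 3:o
5(a) covers 1:b, 2:i
floor of heap: 0:c, 1:b
completions by unplaced set U, small U first (add the entries for U minus each lowest piece of U):
  |U|=1: {4}:1  {5}:1
  |U|=2: {2,5}:1  {3,4}:1  {4,5}:2
  |U|=3: {0,2,5}:1  {2,4,5}:3  {3,4,5}:3
  |U|=4: {0,2,4,5}:4  {1,3,4,5}:3  {2,3,4,5}:6
  start at 0(c): 9
  start at 1(b): 10
sum over floor = 19

19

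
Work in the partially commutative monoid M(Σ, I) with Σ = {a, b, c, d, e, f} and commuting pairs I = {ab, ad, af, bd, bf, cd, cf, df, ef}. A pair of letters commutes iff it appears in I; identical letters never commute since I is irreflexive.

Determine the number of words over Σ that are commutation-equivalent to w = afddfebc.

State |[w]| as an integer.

84

#0=a has no predecessor
#1=f has no predecessor
#2=d has no predecessor
#3=d depends on [2:d]
#4=f depends on [1:f]
#5=e depends on [0:a, 3:d]
#6=b depends on [5:e]
#7=c depends on [6:b]
sources: [0:a, 1:f, 2:d]
N(rest) = Σ N(rest − s) over sources s of rest; N(one piece) = 1:
  size 1 → [4]=1  [7]=1
  size 2 → [1,4]=1  [4,7]=2  [6,7]=1
  size 3 → [1,4,7]=3  [4,6,7]=3  [5,6,7]=1
  size 4 → [0,5,6,7]=1  [1,4,6,7]=6  [3,5,6,7]=1  [4,5,6,7]=4
  size 5 → [0,3,5,6,7]=2  [0,4,5,6,7]=5  [1,4,5,6,7]=10  [2,3,5,6,7]=1  [3,4,5,6,7]=5
  size 6 → [0,1,4,5,6,7]=15  [0,2,3,5,6,7]=3  [0,3,4,5,6,7]=12  [1,3,4,5,6,7]=15  [2,3,4,5,6,7]=6
  first=0(a) contributes 21
  first=1(f) contributes 21
  first=2(d) contributes 42
|[w]| = 84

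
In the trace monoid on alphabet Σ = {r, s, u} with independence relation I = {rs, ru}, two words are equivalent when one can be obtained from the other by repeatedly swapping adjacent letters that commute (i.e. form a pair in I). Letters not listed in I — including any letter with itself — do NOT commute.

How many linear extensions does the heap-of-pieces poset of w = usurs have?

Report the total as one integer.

5

piece 0:u — minimal
piece 1:s rests on {0:u}
piece 2:u rests on {1:s}
piece 3:r — minimal
piece 4:s rests on {2:u}
minimal pieces: {0:u, 3:r}
ways to finish when only these pieces remain (= sum over removing one remaining piece with nothing left below it):
  1 left: {3}→1  {4}→1
  2 left: {2,4}→1  {3,4}→2
  3 left: {1,2,4}→1  {2,3,4}→3
  placing 0:u first → 4 extensions
  placing 3:r first → 1 extensions
total linear extensions = 5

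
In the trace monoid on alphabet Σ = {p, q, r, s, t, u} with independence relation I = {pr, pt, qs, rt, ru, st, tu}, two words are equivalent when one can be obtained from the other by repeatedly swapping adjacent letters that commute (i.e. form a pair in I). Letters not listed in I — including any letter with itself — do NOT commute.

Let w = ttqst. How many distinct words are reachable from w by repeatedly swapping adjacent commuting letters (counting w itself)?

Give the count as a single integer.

drop 0:t onto floor
drop 1:t onto {0:t}
drop 2:q onto {1:t}
drop 3:s onto floor
drop 4:t onto {2:q}
ground layer = {0:t, 3:s}
drop-orders for the pieces not yet dropped (sum over which currently-grounded one goes next):
  1 to go: {3} 1  {4} 1
  2 to go: {2,4} 1  {3,4} 2
  3 to go: {1,2,4} 1  {2,3,4} 3
  if 0:t drops first: 4 orders
  if 3:s drops first: 1 orders
heap linearizations: 5

5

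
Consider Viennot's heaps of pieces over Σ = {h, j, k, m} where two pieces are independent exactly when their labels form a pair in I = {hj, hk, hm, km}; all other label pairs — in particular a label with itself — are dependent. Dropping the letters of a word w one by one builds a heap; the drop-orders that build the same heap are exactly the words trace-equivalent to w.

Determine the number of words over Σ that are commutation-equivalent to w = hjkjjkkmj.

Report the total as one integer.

0(h) covers ∅
1(j) covers ∅
2(k) covers 1:j
3(j) covers 2:k
4(j) covers 3:j
5(k) covers 4:j
6(k) covers 5:k
7(m) covers 4:j
8(j) covers 6:k, 7:m
floor of heap: 0:h, 1:j
completions by unplaced set U, small U first (add the entries for U minus each lowest piece of U):
  |U|=1: {0}:1  {8}:1
  |U|=2: {0,8}:2  {6,8}:1  {7,8}:1
  |U|=3: {0,6,8}:3  {0,7,8}:3  {5,6,8}:1  {6,7,8}:2
  |U|=4: {0,5,6,8}:4  {0,6,7,8}:8  {5,6,7,8}:3
  |U|=5: {0,5,6,7,8}:15  {4,5,6,7,8}:3
  |U|=6: {0,4,5,6,7,8}:18  {3,4,5,6,7,8}:3
  |U|=7: {0,3,4,5,6,7,8}:21  {2,3,4,5,6,7,8}:3
  start at 0(h): 3
  start at 1(j): 24
sum over floor = 27

27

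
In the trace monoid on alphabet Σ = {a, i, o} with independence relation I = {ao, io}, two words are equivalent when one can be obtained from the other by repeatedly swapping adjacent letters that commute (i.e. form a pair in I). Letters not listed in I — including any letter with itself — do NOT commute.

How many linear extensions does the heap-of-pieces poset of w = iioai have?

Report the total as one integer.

piece 0:i — minimal
piece 1:i rests on {0:i}
piece 2:o — minimal
piece 3:a rests on {1:i}
piece 4:i rests on {3:a}
minimal pieces: {0:i, 2:o}
ways to finish when only these pieces remain (= sum over removing one remaining piece with nothing left below it):
  1 left: {2}→1  {4}→1
  2 left: {2,4}→2  {3,4}→1
  3 left: {1,3,4}→1  {2,3,4}→3
  placing 0:i first → 4 extensions
  placing 2:o first → 1 extensions
total linear extensions = 5

5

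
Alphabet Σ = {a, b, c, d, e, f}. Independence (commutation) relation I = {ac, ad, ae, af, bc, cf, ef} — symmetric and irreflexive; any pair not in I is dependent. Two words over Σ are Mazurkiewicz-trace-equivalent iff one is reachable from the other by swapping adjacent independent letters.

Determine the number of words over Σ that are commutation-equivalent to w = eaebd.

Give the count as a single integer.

piece 0:e — minimal
piece 1:a — minimal
piece 2:e rests on {0:e}
piece 3:b rests on {1:a, 2:e}
piece 4:d rests on {3:b}
minimal pieces: {0:e, 1:a}
ways to finish when only these pieces remain (= sum over removing one remaining piece with nothing left below it):
  1 left: {4}→1
  2 left: {3,4}→1
  3 left: {1,3,4}→1  {2,3,4}→1
  placing 0:e first → 2 extensions
  placing 1:a first → 1 extensions
total linear extensions = 3

3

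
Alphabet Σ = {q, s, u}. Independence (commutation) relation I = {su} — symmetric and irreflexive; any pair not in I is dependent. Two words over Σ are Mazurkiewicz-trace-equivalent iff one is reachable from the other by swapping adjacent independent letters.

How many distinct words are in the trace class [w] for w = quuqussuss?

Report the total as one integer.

piece 0:q — minimal
piece 1:u rests on {0:q}
piece 2:u rests on {1:u}
piece 3:q rests on {2:u}
piece 4:u rests on {3:q}
piece 5:s rests on {3:q}
piece 6:s rests on {5:s}
piece 7:u rests on {4:u}
piece 8:s rests on {6:s}
piece 9:s rests on {8:s}
minimal pieces: {0:q}
ways to finish when only these pieces remain (= sum over removing one remaining piece with nothing left below it):
  1 left: {7}→1  {9}→1
  2 left: {4,7}→1  {7,9}→2  {8,9}→1
  3 left: {4,7,9}→3  {6,8,9}→1  {7,8,9}→3
  4 left: {4,7,8,9}→6  {5,6,8,9}→1  {6,7,8,9}→4
  5 left: {4,6,7,8,9}→10  {5,6,7,8,9}→5
  6 left: {4,5,6,7,8,9}→15
  7 left: {3,4,5,6,7,8,9}→15
  8 left: {2,3,4,5,6,7,8,9}→15
  placing 0:q first → 15 extensions

15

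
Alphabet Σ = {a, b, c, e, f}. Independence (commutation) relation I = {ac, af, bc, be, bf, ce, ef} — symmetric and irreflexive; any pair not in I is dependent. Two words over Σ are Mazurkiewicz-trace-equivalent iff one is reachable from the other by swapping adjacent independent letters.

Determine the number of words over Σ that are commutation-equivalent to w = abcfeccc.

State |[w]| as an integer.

0(a) covers ∅
1(b) covers 0:a
2(c) covers ∅
3(f) covers 2:c
4(e) covers 0:a
5(c) covers 3:f
6(c) covers 5:c
7(c) covers 6:c
floor of heap: 0:a, 2:c
completions by unplaced set U, small U first (add the entries for U minus each lowest piece of U):
  |U|=1: {1}:1  {4}:1  {7}:1
  |U|=2: {1,4}:2  {1,7}:2  {4,7}:2  {6,7}:1
  |U|=3: {0,1,4}:2  {1,4,7}:6  {1,6,7}:3  {4,6,7}:3  {5,6,7}:1
  |U|=4: {0,1,4,7}:8  {1,4,6,7}:12  {1,5,6,7}:4  {3,5,6,7}:1  {4,5,6,7}:4
  |U|=5: {0,1,4,6,7}:20  {1,3,5,6,7}:5  {1,4,5,6,7}:20  {2,3,5,6,7}:1  {3,4,5,6,7}:5
  |U|=6: {0,1,4,5,6,7}:40  {1,2,3,5,6,7}:6  {1,3,4,5,6,7}:30  {2,3,4,5,6,7}:6
  start at 0(a): 42
  start at 2(c): 70
sum over floor = 112

112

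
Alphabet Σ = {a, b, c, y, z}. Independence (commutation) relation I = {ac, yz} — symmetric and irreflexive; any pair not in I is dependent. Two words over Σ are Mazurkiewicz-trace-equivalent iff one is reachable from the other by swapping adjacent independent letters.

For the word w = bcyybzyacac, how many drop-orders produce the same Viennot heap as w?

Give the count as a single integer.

piece 0:b — minimal
piece 1:c rests on {0:b}
piece 2:y rests on {1:c}
piece 3:y rests on {2:y}
piece 4:b rests on {3:y}
piece 5:z rests on {4:b}
piece 6:y rests on {4:b}
piece 7:a rests on {5:z, 6:y}
piece 8:c rests on {5:z, 6:y}
piece 9:a rests on {7:a}
piece 10:c rests on {8:c}
minimal pieces: {0:b}
ways to finish when only these pieces remain (= sum over removing one remaining piece with nothing left below it):
  1 left: {9}→1  {10}→1
  2 left: {7,9}→1  {8,10}→1  {9,10}→2
  3 left: {7,9,10}→3  {8,9,10}→3
  4 left: {7,8,9,10}→6
  5 left: {5,7,8,9,10}→6  {6,7,8,9,10}→6
  6 left: {5,6,7,8,9,10}→12
  7 left: {4,5,6,7,8,9,10}→12
  8 left: {3,4,5,6,7,8,9,10}→12
  9 left: {2,3,4,5,6,7,8,9,10}→12
  placing 0:b first → 12 extensions

12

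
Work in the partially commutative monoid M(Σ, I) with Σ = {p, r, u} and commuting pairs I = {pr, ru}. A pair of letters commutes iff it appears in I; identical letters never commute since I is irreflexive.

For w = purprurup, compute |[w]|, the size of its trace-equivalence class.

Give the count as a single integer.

84

0(p) covers ∅
1(u) covers 0:p
2(r) covers ∅
3(p) covers 1:u
4(r) covers 2:r
5(u) covers 3:p
6(r) covers 4:r
7(u) covers 5:u
8(p) covers 7:u
floor of heap: 0:p, 2:r
completions by unplaced set U, small U first (add the entries for U minus each lowest piece of U):
  |U|=1: {6}:1  {8}:1
  |U|=2: {4,6}:1  {6,8}:2  {7,8}:1
  |U|=3: {2,4,6}:1  {4,6,8}:3  {5,7,8}:1  {6,7,8}:3
  |U|=4: {2,4,6,8}:4  {3,5,7,8}:1  {4,6,7,8}:6  {5,6,7,8}:4
  |U|=5: {1,3,5,7,8}:1  {2,4,6,7,8}:10  {3,5,6,7,8}:5  {4,5,6,7,8}:10
  |U|=6: {0,1,3,5,7,8}:1  {1,3,5,6,7,8}:6  {2,4,5,6,7,8}:20  {3,4,5,6,7,8}:15
  |U|=7: {0,1,3,5,6,7,8}:7  {1,3,4,5,6,7,8}:21  {2,3,4,5,6,7,8}:35
  start at 0(p): 56
  start at 2(r): 28
sum over floor = 84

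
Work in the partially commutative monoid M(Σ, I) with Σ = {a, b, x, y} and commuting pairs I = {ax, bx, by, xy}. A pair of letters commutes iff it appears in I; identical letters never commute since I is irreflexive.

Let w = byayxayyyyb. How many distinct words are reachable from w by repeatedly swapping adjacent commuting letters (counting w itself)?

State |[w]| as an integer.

drop 0:b onto floor
drop 1:y onto floor
drop 2:a onto {0:b, 1:y}
drop 3:y onto {2:a}
drop 4:x onto floor
drop 5:a onto {3:y}
drop 6:y onto {5:a}
drop 7:y onto {6:y}
drop 8:y onto {7:y}
drop 9:y onto {8:y}
drop 10:b onto {5:a}
ground layer = {0:b, 1:y, 4:x}
drop-orders for the pieces not yet dropped (sum over which currently-grounded one goes next):
  1 to go: {4} 1  {9} 1  {10} 1
  2 to go: {4,9} 2  {4,10} 2  {8,9} 1  {9,10} 2
  3 to go: {4,8,9} 3  {4,9,10} 6  {7,8,9} 1  {8,9,10} 3
  4 to go: {4,7,8,9} 4  {4,8,9,10} 12  {6,7,8,9} 1  {7,8,9,10} 4
  5 to go: {4,6,7,8,9} 5  {4,7,8,9,10} 20  {6,7,8,9,10} 5
  6 to go: {4,6,7,8,9,10} 30  {5,6,7,8,9,10} 5
  7 to go: {3,5,6,7,8,9,10} 5  {4,5,6,7,8,9,10} 35
  8 to go: {2,3,5,6,7,8,9,10} 5  {3,4,5,6,7,8,9,10} 40
  9 to go: {0,2,3,5,6,7,8,9,10} 5  {1,2,3,5,6,7,8,9,10} 5  {2,3,4,5,6,7,8,9,10} 45
  if 0:b drops first: 50 orders
  if 1:y drops first: 50 orders
  if 4:x drops first: 10 orders
heap linearizations: 110

110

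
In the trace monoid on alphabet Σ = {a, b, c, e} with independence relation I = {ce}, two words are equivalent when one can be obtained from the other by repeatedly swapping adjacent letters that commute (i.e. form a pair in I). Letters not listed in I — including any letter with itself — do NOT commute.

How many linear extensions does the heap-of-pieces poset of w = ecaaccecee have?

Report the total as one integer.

40

drop 0:e onto floor
drop 1:c onto floor
drop 2:a onto {0:e, 1:c}
drop 3:a onto {2:a}
drop 4:c onto {3:a}
drop 5:c onto {4:c}
drop 6:e onto {3:a}
drop 7:c onto {5:c}
drop 8:e onto {6:e}
drop 9:e onto {8:e}
ground layer = {0:e, 1:c}
drop-orders for the pieces not yet dropped (sum over which currently-grounded one goes next):
  1 to go: {7} 1  {9} 1
  2 to go: {5,7} 1  {7,9} 2  {8,9} 1
  3 to go: {4,5,7} 1  {5,7,9} 3  {6,8,9} 1  {7,8,9} 3
  4 to go: {4,5,7,9} 4  {5,7,8,9} 6  {6,7,8,9} 4
  5 to go: {4,5,7,8,9} 10  {5,6,7,8,9} 10
  6 to go: {4,5,6,7,8,9} 20
  7 to go: {3,4,5,6,7,8,9} 20
  8 to go: {2,3,4,5,6,7,8,9} 20
  if 0:e drops first: 20 orders
  if 1:c drops first: 20 orders
heap linearizations: 40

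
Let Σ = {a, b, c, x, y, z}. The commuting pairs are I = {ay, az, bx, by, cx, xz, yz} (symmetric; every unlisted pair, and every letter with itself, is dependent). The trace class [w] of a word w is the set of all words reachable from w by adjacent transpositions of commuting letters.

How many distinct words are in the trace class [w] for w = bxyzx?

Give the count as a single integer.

10

drop 0:b onto floor
drop 1:x onto floor
drop 2:y onto {1:x}
drop 3:z onto {0:b}
drop 4:x onto {2:y}
ground layer = {0:b, 1:x}
drop-orders for the pieces not yet dropped (sum over which currently-grounded one goes next):
  1 to go: {3} 1  {4} 1
  2 to go: {0,3} 1  {2,4} 1  {3,4} 2
  3 to go: {0,3,4} 3  {1,2,4} 1  {2,3,4} 3
  if 0:b drops first: 4 orders
  if 1:x drops first: 6 orders
heap linearizations: 10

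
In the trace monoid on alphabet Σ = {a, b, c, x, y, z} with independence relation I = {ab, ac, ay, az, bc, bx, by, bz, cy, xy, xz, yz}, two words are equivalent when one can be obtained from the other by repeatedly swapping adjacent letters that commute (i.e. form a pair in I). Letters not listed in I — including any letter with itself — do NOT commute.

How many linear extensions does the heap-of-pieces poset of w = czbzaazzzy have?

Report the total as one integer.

drop 0:c onto floor
drop 1:z onto {0:c}
drop 2:b onto floor
drop 3:z onto {1:z}
drop 4:a onto floor
drop 5:a onto {4:a}
drop 6:z onto {3:z}
drop 7:z onto {6:z}
drop 8:z onto {7:z}
drop 9:y onto floor
ground layer = {0:c, 2:b, 4:a, 9:y}
drop-orders for the pieces not yet dropped (sum over which currently-grounded one goes next):
  1 to go: {2} 1  {5} 1  {8} 1  {9} 1
  2 to go: {2,5} 2  {2,8} 2  {2,9} 2  {4,5} 1  {5,8} 2  {5,9} 2  {7,8} 1  {8,9} 2
  3 to go: {2,4,5} 3  {2,5,8} 6  {2,5,9} 6  {2,7,8} 3  {2,8,9} 6  {4,5,8} 3  {4,5,9} 3  {5,7,8} 3  {5,8,9} 6  {6,7,8} 1  {7,8,9} 3
  4 to go: {2,4,5,8} 12  {2,4,5,9} 12  {2,5,7,8} 12  {2,5,8,9} 24  {2,6,7,8} 4  {2,7,8,9} 12  {3,6,7,8} 1  {4,5,7,8} 6  {4,5,8,9} 12  {5,6,7,8} 4  {5,7,8,9} 12  {6,7,8,9} 4
  5 to go: {1,3,6,7,8} 1  {2,3,6,7,8} 5  {2,4,5,7,8} 30  {2,4,5,8,9} 60  {2,5,6,7,8} 20  {2,5,7,8,9} 60  {2,6,7,8,9} 20  {3,5,6,7,8} 5  {3,6,7,8,9} 5  {4,5,6,7,8} 10  {4,5,7,8,9} 30  {5,6,7,8,9} 20
  6 to go: {0,1,3,6,7,8} 1  {1,2,3,6,7,8} 6  {1,3,5,6,7,8} 6  {1,3,6,7,8,9} 6  {2,3,5,6,7,8} 30  {2,3,6,7,8,9} 30  {2,4,5,6,7,8} 60  {2,4,5,7,8,9} 180  {2,5,6,7,8,9} 120  {3,4,5,6,7,8} 15  {3,5,6,7,8,9} 30  {4,5,6,7,8,9} 60
  7 to go: {0,1,2,3,6,7,8} 7  {0,1,3,5,6,7,8} 7  {0,1,3,6,7,8,9} 7  {1,2,3,5,6,7,8} 42  {1,2,3,6,7,8,9} 42  {1,3,4,5,6,7,8} 21  {1,3,5,6,7,8,9} 42  {2,3,4,5,6,7,8} 105  {2,3,5,6,7,8,9} 210  {2,4,5,6,7,8,9} 420  {3,4,5,6,7,8,9} 105
  8 to go: {0,1,2,3,5,6,7,8} 56  {0,1,2,3,6,7,8,9} 56  {0,1,3,4,5,6,7,8} 28  {0,1,3,5,6,7,8,9} 56  {1,2,3,4,5,6,7,8} 168  {1,2,3,5,6,7,8,9} 336  {1,3,4,5,6,7,8,9} 168  {2,3,4,5,6,7,8,9} 840
  if 0:c drops first: 1512 orders
  if 2:b drops first: 252 orders
  if 4:a drops first: 504 orders
  if 9:y drops first: 252 orders
heap linearizations: 2520

2520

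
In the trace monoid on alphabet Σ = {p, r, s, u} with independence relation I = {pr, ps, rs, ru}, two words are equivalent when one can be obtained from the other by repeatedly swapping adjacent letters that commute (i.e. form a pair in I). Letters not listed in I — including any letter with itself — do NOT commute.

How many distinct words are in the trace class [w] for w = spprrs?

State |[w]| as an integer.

piece 0:s — minimal
piece 1:p — minimal
piece 2:p rests on {1:p}
piece 3:r — minimal
piece 4:r rests on {3:r}
piece 5:s rests on {0:s}
minimal pieces: {0:s, 1:p, 3:r}
ways to finish when only these pieces remain (= sum over removing one remaining piece with nothing left below it):
  1 left: {2}→1  {4}→1  {5}→1
  2 left: {0,5}→1  {1,2}→1  {2,4}→2  {2,5}→2  {3,4}→1  {4,5}→2
  3 left: {0,2,5}→3  {0,4,5}→3  {1,2,4}→3  {1,2,5}→3  {2,3,4}→3  {2,4,5}→6  {3,4,5}→3
  4 left: {0,1,2,5}→6  {0,2,4,5}→12  {0,3,4,5}→6  {1,2,3,4}→6  {1,2,4,5}→12  {2,3,4,5}→12
  placing 0:s first → 30 extensions
  placing 1:p first → 30 extensions
  placing 3:r first → 30 extensions
total linear extensions = 90

90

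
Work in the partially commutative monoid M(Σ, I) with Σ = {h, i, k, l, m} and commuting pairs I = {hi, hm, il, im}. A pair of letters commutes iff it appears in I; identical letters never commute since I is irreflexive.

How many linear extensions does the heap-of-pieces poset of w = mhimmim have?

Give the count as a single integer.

piece 0:m — minimal
piece 1:h — minimal
piece 2:i — minimal
piece 3:m rests on {0:m}
piece 4:m rests on {3:m}
piece 5:i rests on {2:i}
piece 6:m rests on {4:m}
minimal pieces: {0:m, 1:h, 2:i}
ways to finish when only these pieces remain (= sum over removing one remaining piece with nothing left below it):
  1 left: {1}→1  {5}→1  {6}→1
  2 left: {1,5}→2  {1,6}→2  {2,5}→1  {4,6}→1  {5,6}→2
  3 left: {1,2,5}→3  {1,4,6}→3  {1,5,6}→6  {2,5,6}→3  {3,4,6}→1  {4,5,6}→3
  4 left: {0,3,4,6}→1  {1,2,5,6}→12  {1,3,4,6}→4  {1,4,5,6}→12  {2,4,5,6}→6  {3,4,5,6}→4
  5 left: {0,1,3,4,6}→5  {0,3,4,5,6}→5  {1,2,4,5,6}→30  {1,3,4,5,6}→20  {2,3,4,5,6}→10
  placing 0:m first → 60 extensions
  placing 1:h first → 15 extensions
  placing 2:i first → 30 extensions
total linear extensions = 105

105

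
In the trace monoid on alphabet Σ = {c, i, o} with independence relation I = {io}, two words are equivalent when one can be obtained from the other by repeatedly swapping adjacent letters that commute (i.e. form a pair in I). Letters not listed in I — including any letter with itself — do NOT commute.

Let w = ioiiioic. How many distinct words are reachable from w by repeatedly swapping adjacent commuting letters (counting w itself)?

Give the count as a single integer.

drop 0:i onto floor
drop 1:o onto floor
drop 2:i onto {0:i}
drop 3:i onto {2:i}
drop 4:i onto {3:i}
drop 5:o onto {1:o}
drop 6:i onto {4:i}
drop 7:c onto {5:o, 6:i}
ground layer = {0:i, 1:o}
drop-orders for the pieces not yet dropped (sum over which currently-grounded one goes next):
  1 to go: {7} 1
  2 to go: {5,7} 1  {6,7} 1
  3 to go: {1,5,7} 1  {4,6,7} 1  {5,6,7} 2
  4 to go: {1,5,6,7} 3  {3,4,6,7} 1  {4,5,6,7} 3
  5 to go: {1,4,5,6,7} 6  {2,3,4,6,7} 1  {3,4,5,6,7} 4
  6 to go: {0,2,3,4,6,7} 1  {1,3,4,5,6,7} 10  {2,3,4,5,6,7} 5
  if 0:i drops first: 15 orders
  if 1:o drops first: 6 orders
heap linearizations: 21

21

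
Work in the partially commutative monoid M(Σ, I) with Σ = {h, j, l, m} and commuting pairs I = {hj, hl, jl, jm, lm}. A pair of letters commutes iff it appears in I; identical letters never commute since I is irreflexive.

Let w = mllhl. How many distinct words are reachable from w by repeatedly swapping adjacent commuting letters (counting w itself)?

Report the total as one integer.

10

piece 0:m — minimal
piece 1:l — minimal
piece 2:l rests on {1:l}
piece 3:h rests on {0:m}
piece 4:l rests on {2:l}
minimal pieces: {0:m, 1:l}
ways to finish when only these pieces remain (= sum over removing one remaining piece with nothing left below it):
  1 left: {3}→1  {4}→1
  2 left: {0,3}→1  {2,4}→1  {3,4}→2
  3 left: {0,3,4}→3  {1,2,4}→1  {2,3,4}→3
  placing 0:m first → 4 extensions
  placing 1:l first → 6 extensions
total linear extensions = 10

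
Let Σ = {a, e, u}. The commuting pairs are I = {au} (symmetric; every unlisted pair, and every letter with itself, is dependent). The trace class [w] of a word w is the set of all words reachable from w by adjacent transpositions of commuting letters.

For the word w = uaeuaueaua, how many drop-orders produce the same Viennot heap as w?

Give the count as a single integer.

0(u) covers ∅
1(a) covers ∅
2(e) covers 0:u, 1:a
3(u) covers 2:e
4(a) covers 2:e
5(u) covers 3:u
6(e) covers 4:a, 5:u
7(a) covers 6:e
8(u) covers 6:e
9(a) covers 7:a
floor of heap: 0:u, 1:a
completions by unplaced set U, small U first (add the entries for U minus each lowest piece of U):
  |U|=1: {8}:1  {9}:1
  |U|=2: {7,9}:1  {8,9}:2
  |U|=3: {7,8,9}:3
  |U|=4: {6,7,8,9}:3
  |U|=5: {4,6,7,8,9}:3  {5,6,7,8,9}:3
  |U|=6: {3,5,6,7,8,9}:3  {4,5,6,7,8,9}:6
  |U|=7: {3,4,5,6,7,8,9}:9
  |U|=8: {2,3,4,5,6,7,8,9}:9
  start at 0(u): 9
  start at 1(a): 9
sum over floor = 18

18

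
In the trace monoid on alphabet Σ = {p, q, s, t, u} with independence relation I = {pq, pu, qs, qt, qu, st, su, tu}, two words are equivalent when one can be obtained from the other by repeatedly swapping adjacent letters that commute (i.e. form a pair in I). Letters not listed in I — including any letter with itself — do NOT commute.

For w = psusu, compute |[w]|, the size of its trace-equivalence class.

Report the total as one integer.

0(p) covers ∅
1(s) covers 0:p
2(u) covers ∅
3(s) covers 1:s
4(u) covers 2:u
floor of heap: 0:p, 2:u
completions by unplaced set U, small U first (add the entries for U minus each lowest piece of U):
  |U|=1: {3}:1  {4}:1
  |U|=2: {1,3}:1  {2,4}:1  {3,4}:2
  |U|=3: {0,1,3}:1  {1,3,4}:3  {2,3,4}:3
  start at 0(p): 6
  start at 2(u): 4
sum over floor = 10

10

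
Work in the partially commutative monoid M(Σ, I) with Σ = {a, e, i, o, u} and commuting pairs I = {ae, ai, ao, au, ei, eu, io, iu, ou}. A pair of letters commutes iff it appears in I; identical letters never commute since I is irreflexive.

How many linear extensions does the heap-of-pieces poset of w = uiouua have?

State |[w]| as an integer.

piece 0:u — minimal
piece 1:i — minimal
piece 2:o — minimal
piece 3:u rests on {0:u}
piece 4:u rests on {3:u}
piece 5:a — minimal
minimal pieces: {0:u, 1:i, 2:o, 5:a}
ways to finish when only these pieces remain (= sum over removing one remaining piece with nothing left below it):
  1 left: {1}→1  {2}→1  {4}→1  {5}→1
  2 left: {1,2}→2  {1,4}→2  {1,5}→2  {2,4}→2  {2,5}→2  {3,4}→1  {4,5}→2
  3 left: {0,3,4}→1  {1,2,4}→6  {1,2,5}→6  {1,3,4}→3  {1,4,5}→6  {2,3,4}→3  {2,4,5}→6  {3,4,5}→3
  4 left: {0,1,3,4}→4  {0,2,3,4}→4  {0,3,4,5}→4  {1,2,3,4}→12  {1,2,4,5}→24  {1,3,4,5}→12  {2,3,4,5}→12
  placing 0:u first → 60 extensions
  placing 1:i first → 20 extensions
  placing 2:o first → 20 extensions
  placing 5:a first → 20 extensions
total linear extensions = 120

120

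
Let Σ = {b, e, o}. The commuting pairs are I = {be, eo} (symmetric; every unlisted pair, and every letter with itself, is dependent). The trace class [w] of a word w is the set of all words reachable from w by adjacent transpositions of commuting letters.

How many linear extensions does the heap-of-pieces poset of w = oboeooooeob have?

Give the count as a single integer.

drop 0:o onto floor
drop 1:b onto {0:o}
drop 2:o onto {1:b}
drop 3:e onto floor
drop 4:o onto {2:o}
drop 5:o onto {4:o}
drop 6:o onto {5:o}
drop 7:o onto {6:o}
drop 8:e onto {3:e}
drop 9:o onto {7:o}
drop 10:b onto {9:o}
ground layer = {0:o, 3:e}
drop-orders for the pieces not yet dropped (sum over which currently-grounded one goes next):
  1 to go: {8} 1  {10} 1
  2 to go: {3,8} 1  {8,10} 2  {9,10} 1
  3 to go: {3,8,10} 3  {7,9,10} 1  {8,9,10} 3
  4 to go: {3,8,9,10} 6  {6,7,9,10} 1  {7,8,9,10} 4
  5 to go: {3,7,8,9,10} 10  {5,6,7,9,10} 1  {6,7,8,9,10} 5
  6 to go: {3,6,7,8,9,10} 15  {4,5,6,7,9,10} 1  {5,6,7,8,9,10} 6
  7 to go: {2,4,5,6,7,9,10} 1  {3,5,6,7,8,9,10} 21  {4,5,6,7,8,9,10} 7
  8 to go: {1,2,4,5,6,7,9,10} 1  {2,4,5,6,7,8,9,10} 8  {3,4,5,6,7,8,9,10} 28
  9 to go: {0,1,2,4,5,6,7,9,10} 1  {1,2,4,5,6,7,8,9,10} 9  {2,3,4,5,6,7,8,9,10} 36
  if 0:o drops first: 45 orders
  if 3:e drops first: 10 orders
heap linearizations: 55

55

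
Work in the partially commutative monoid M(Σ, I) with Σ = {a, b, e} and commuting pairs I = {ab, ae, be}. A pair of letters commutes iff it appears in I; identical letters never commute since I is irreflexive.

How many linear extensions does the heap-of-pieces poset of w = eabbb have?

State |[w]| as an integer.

20

#0=e has no predecessor
#1=a has no predecessor
#2=b has no predecessor
#3=b depends on [2:b]
#4=b depends on [3:b]
sources: [0:e, 1:a, 2:b]
N(rest) = Σ N(rest − s) over sources s of rest; N(one piece) = 1:
  size 1 → [0]=1  [1]=1  [4]=1
  size 2 → [0,1]=2  [0,4]=2  [1,4]=2  [3,4]=1
  size 3 → [0,1,4]=6  [0,3,4]=3  [1,3,4]=3  [2,3,4]=1
  first=0(e) contributes 4
  first=1(a) contributes 4
  first=2(b) contributes 12
|[w]| = 20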